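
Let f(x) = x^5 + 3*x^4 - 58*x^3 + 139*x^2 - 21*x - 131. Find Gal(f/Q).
The polynomial f is an irreducible quintic over Q, so G = Gal(f/Q) is a transitive subgroup of S_5: one of C_5 (5T1, order 5), D_5 (5T2, order 10), F_20 (5T3, order 20), A_5 (5T4, order 60) or S_5 (5T5, order 120). The discriminant of f is 1012703329 = 31823^2, a perfect square, so G is contained in A_5. The transitive groups of degree 5 contained in A_5 are: C_5 (5T1, order 5), D_5 (5T2, order 10), A_5 (5T4, order 60). By Dedekind's theorem, for a prime p not dividing disc(f) the degrees of the irreducible factors of f mod p form the cycle type of an element of G. Factoring f modulo the 14 such primes p <= 47 (skipping 11, which divides the discriminant), each new pattern first appears at: mod 2: f = (x^5 + x^4 + x^2 + x + 1), pattern 5; mod 23: f = (x + 6)(x + 12)(x + 16)(x + 18)(x + 20), pattern 1+1+1+1+1. No other pattern occurs in this range, so the set of observed cycle types is {5, 1+1+1+1+1}. The candidates containing elements of all these cycle types are C_5 (5T1) of order 5, D_5 (5T2) of order 10, A_5 (5T4) of order 60; the others are excluded. The observed types are precisely the cycle types that occur in C_5 (5T1). Each of the other remaining candidates has further cycle types, and by the Chebotarev density theorem the matching factorization patterns would occur for a proportion of primes equal to their share of the group: D_5 (5T2) additionally contains elements of type 2+2+1 (5 of its 10 elements, about 50% of primes); A_5 (5T4) additionally contains elements of type 3+1+1, 2+2+1 (35 of its 60 elements, about 58% of primes). None of the 14 primes tested shows any such pattern (for each of these groups the chance of that is below 10^-4), which rules them out. Hence G = C_5 (5T1), of order 5.

C_5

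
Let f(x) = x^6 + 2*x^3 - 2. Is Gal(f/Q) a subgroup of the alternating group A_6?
No

The polynomial is irreducible of degree 6 over Q. Its discriminant is 5038848, which is not a perfect square. A Galois group lies in the alternating group exactly when the discriminant is a square in Q, so the Galois group (S_3 x S_3) is not contained in A_6.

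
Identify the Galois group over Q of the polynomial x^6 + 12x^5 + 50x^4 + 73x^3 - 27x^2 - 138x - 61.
PSL(2,5) (order 60)

The polynomial f is an irreducible sextic over Q, so G = Gal(f/Q) is one of the 16 transitive subgroups 6T1, ..., 6T16 of S_6. The discriminant of f is 30991489 = 5567^2, a perfect square, so G is contained in A_6. The transitive groups of degree 6 contained in A_6 are: A_4 (6T4, order 12), S_4 (6T7, order 24), (C_3 x C_3) : C_4 (6T10, order 36), PSL(2,5) (6T12, order 60), A_6 (6T15, order 360). By Dedekind's theorem, for a prime p not dividing disc(f) the degrees of the irreducible factors of f mod p form the cycle type of an element of G. Factoring f modulo the 21 such primes p <= 79 (skipping 19, which divides the discriminant), each new pattern first appears at: mod 2: f = (x + 1)(x^5 + x^4 + x^3 + x + 1), pattern 5+1; mod 7: f = (x^3 + x^2 + 3x + 5)(x^3 + 4x^2 + x + 6), pattern 3+3; mod 61: f = (x)(x + 39)(x^2 + 15x + 13)(x^2 + 19x + 12), pattern 2+2+1+1. No other pattern occurs in this range, so the set of observed cycle types is {5+1, 3+3, 2+2+1+1}. The candidates containing elements of all these cycle types are PSL(2,5) (6T12) of order 60, A_6 (6T15) of order 360; the others are excluded. The observed types are precisely the cycle types that occur in PSL(2,5) (6T12) (apart from the identity). Each of the other remaining candidates has further cycle types, and by the Chebotarev density theorem the matching factorization patterns would occur for a proportion of primes equal to their share of the group: A_6 (6T15) additionally contains elements of type 4+2, 3+1+1+1 (130 of its 360 elements, about 36% of primes). None of the 21 primes tested shows any such pattern (for each of these groups the chance of that is below 10^-4), which rules them out. Hence G = PSL(2,5) (6T12), of order 60.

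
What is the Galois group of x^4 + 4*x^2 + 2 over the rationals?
C_4, the cyclic group of order 4

The polynomial is an irreducible quartic over Q and its discriminant is 2048, which is not a perfect square, so the Galois group is not contained in A_4. The resolvent cubic y^3 - 4*y^2 - 8*y + 32 has exactly one rational root, so the Galois group is C_4 or D_4. The quartic becomes reducible over Q(sqrt(disc)), so the group is C_4.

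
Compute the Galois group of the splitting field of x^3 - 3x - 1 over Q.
C_3 (order 3)

The polynomial is an irreducible cubic over Q and its discriminant is 81 = 9^2, a perfect square. For an irreducible cubic, a square discriminant forces the Galois group to be A_3, the cyclic group of order 3.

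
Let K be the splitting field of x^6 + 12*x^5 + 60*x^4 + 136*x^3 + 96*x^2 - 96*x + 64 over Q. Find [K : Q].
The degree of the splitting field over Q equals the order of the Galois group, so first determine the group. The polynomial f is an irreducible sextic over Q, so G = Gal(f/Q) is one of the 16 transitive subgroups 6T1, ..., 6T16 of S_6. The discriminant of f is -190210142896128, which is not a perfect square, so G is not contained in A_6. The transitive groups of degree 6 not contained in A_6 are: C_6 (6T1, order 6), S_3 (6T2, order 6), D_6 (6T3, order 12), C_3 x S_3 (6T5, order 18), A_4 x C_2 (6T6, order 24), S_4 (6T8, order 24), S_3 x S_3 (6T9, order 36), S_4 x C_2 (6T11, order 48), (S_3 x S_3) : C_2 (6T13, order 72), PGL(2,5) (6T14, order 120), S_6 (6T16, order 720). By Dedekind's theorem, for a prime p not dividing disc(f) the degrees of the irreducible factors of f mod p form the cycle type of an element of G. Factoring f modulo the 33 such primes p <= 149 (skipping 2, 3, which divide the discriminant), each new pattern first appears at: mod 5: f = (x^6 + 2x^5 + x^3 + x^2 + 4x + 4), pattern 6; mod 7: f = (x + 3)(x + 4)(x + 6)(x^3 + 6x^2 + 5x + 4), pattern 3+1+1+1; mod 17: f = (x^2 + 6x + 2)(x^2 + 11x + 12)(x^2 + 12x + 14), pattern 2+2+2; mod 19: f = (x^3 + 6x^2 + 12x + 12)(x^3 + 6x^2 + 12x + 18), pattern 3+3; mod 73: f = (x + 28)(x + 44)(x + 46)(x + 60)(x + 62)(x + 64), pattern 1+1+1+1+1+1. No other pattern occurs in this range, so the set of observed cycle types is {6, 3+1+1+1, 2+2+2, 3+3, 1+1+1+1+1+1}. The candidates containing elements of all these cycle types are C_3 x S_3 (6T5) of order 18, S_3 x S_3 (6T9) of order 36, (S_3 x S_3) : C_2 (6T13) of order 72, S_6 (6T16) of order 720; the others are excluded. The observed types are precisely the cycle types that occur in C_3 x S_3 (6T5). Each of the other remaining candidates has further cycle types, and by the Chebotarev density theorem the matching factorization patterns would occur for a proportion of primes equal to their share of the group: S_3 x S_3 (6T9) additionally contains elements of type 2+2+1+1 (9 of its 36 elements, about 25% of primes); (S_3 x S_3) : C_2 (6T13) additionally contains elements of type 4+2, 3+2+1, 2+2+1+1, 2+1+1+1+1 (45 of its 72 elements, about 62% of primes); S_6 (6T16) additionally contains elements of type 5+1, 4+2, 4+1+1, 3+2+1, 2+2+1+1, 2+1+1+1+1 (504 of its 720 elements, about 70% of primes). None of the 33 primes tested shows any such pattern (for each of these groups the chance of that is below 10^-4), which rules them out. Hence G = C_3 x S_3 (6T5), of order 18. The Galois group C_3 x S_3 (6T5) has order 18, so the splitting field has degree 18 over Q.

18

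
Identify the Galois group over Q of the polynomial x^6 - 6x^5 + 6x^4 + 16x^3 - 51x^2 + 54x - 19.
The polynomial f is an irreducible sextic over Q, so G = Gal(f/Q) is one of the 16 transitive subgroups 6T1, ..., 6T16 of S_6. The discriminant of f is -35070801984, which is not a perfect square, so G is not contained in A_6. The transitive groups of degree 6 not contained in A_6 are: C_6 (6T1, order 6), S_3 (6T2, order 6), D_6 (6T3, order 12), C_3 x S_3 (6T5, order 18), A_4 x C_2 (6T6, order 24), S_4 (6T8, order 24), S_3 x S_3 (6T9, order 36), S_4 x C_2 (6T11, order 48), (S_3 x S_3) : C_2 (6T13, order 72), PGL(2,5) (6T14, order 120), S_6 (6T16, order 720). By Dedekind's theorem, for a prime p not dividing disc(f) the degrees of the irreducible factors of f mod p form the cycle type of an element of G. Factoring f modulo the 33 such primes p <= 151 (skipping 2, 3, 17, which divide the discriminant), each new pattern first appears at: mod 5: f = (x^3 + 2x + 4)(x^3 + 4x^2 + 4x + 4), pattern 3+3; mod 7: f = (x^6 + x^5 + 6x^4 + 2x^3 + 5x^2 + 5x + 2), pattern 6; mod 19: f = (x)(x + 5)(x + 12)(x + 17)(x^2 + 17x + 10), pattern 2+1+1+1+1; mod 37: f = (x + 13)(x + 22)(x^2 + 35x + 20)(x^2 + 35x + 21), pattern 2+2+1+1; mod 71: f = (x^2 + 69x + 4)(x^2 + 69x + 10)(x^2 + 69x + 51), pattern 2+2+2. No other pattern occurs in this range, so the set of observed cycle types is {3+3, 6, 2+1+1+1+1, 2+2+1+1, 2+2+2}. The candidates containing elements of all these cycle types are A_4 x C_2 (6T6) of order 24, S_4 x C_2 (6T11) of order 48, (S_3 x S_3) : C_2 (6T13) of order 72, S_6 (6T16) of order 720; the others are excluded. The observed types are precisely the cycle types that occur in A_4 x C_2 (6T6) (apart from the identity). Each of the other remaining candidates has further cycle types, and by the Chebotarev density theorem the matching factorization patterns would occur for a proportion of primes equal to their share of the group: S_4 x C_2 (6T11) additionally contains elements of type 4+2, 4+1+1 (12 of its 48 elements, about 25% of primes); (S_3 x S_3) : C_2 (6T13) additionally contains elements of type 4+2, 3+2+1, 3+1+1+1 (34 of its 72 elements, about 47% of primes); S_6 (6T16) additionally contains elements of type 5+1, 4+2, 4+1+1, 3+2+1, 3+1+1+1 (484 of its 720 elements, about 67% of primes). None of the 33 primes tested shows any such pattern (for each of these groups the chance of that is below 10^-4), which rules them out. Hence G = A_4 x C_2 (6T6), of order 24.

6T6: A_4 x C_2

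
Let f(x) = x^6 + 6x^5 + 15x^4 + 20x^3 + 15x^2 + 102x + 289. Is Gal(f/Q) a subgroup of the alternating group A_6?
No

The polynomial is irreducible of degree 6 over Q. Its discriminant is -9727331052552192, which is not a perfect square. A Galois group lies in the alternating group exactly when the discriminant is a square in Q, so the Galois group ((S_3 x S_3) : C_2) is not contained in A_6.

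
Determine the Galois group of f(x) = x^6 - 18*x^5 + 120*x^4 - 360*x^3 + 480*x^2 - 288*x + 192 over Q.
S_3 (order 6)

The polynomial f is an irreducible sextic over Q, so G = Gal(f/Q) is one of the 16 transitive subgroups 6T1, ..., 6T16 of S_6. The discriminant of f is -37572373905408, which is not a perfect square, so G is not contained in A_6. The transitive groups of degree 6 not contained in A_6 are: C_6 (6T1, order 6), S_3 (6T2, order 6), D_6 (6T3, order 12), C_3 x S_3 (6T5, order 18), A_4 x C_2 (6T6, order 24), S_4 (6T8, order 24), S_3 x S_3 (6T9, order 36), S_4 x C_2 (6T11, order 48), (S_3 x S_3) : C_2 (6T13, order 72), PGL(2,5) (6T14, order 120), S_6 (6T16, order 720). By Dedekind's theorem, for a prime p not dividing disc(f) the degrees of the irreducible factors of f mod p form the cycle type of an element of G. Factoring f modulo the 23 such primes p <= 97 (skipping 2, 3, which divide the discriminant), each new pattern first appears at: mod 5: f = (x^2 + 3)(x^2 + 3x + 4)(x^2 + 4x + 1), pattern 2+2+2; mod 7: f = (x^3 + 6x + 2)(x^3 + 3x^2 + 2x + 5), pattern 3+3; mod 31: f = (x + 4)(x + 9)(x + 12)(x + 13)(x + 16)(x + 21), pattern 1+1+1+1+1+1. No other pattern occurs in this range, so the set of observed cycle types is {2+2+2, 3+3, 1+1+1+1+1+1}. The candidates containing elements of all these cycle types are C_6 (6T1) of order 6, S_3 (6T2) of order 6, D_6 (6T3) of order 12, C_3 x S_3 (6T5) of order 18, A_4 x C_2 (6T6) of order 24, S_4 (6T8) of order 24, S_3 x S_3 (6T9) of order 36, S_4 x C_2 (6T11) of order 48, (S_3 x S_3) : C_2 (6T13) of order 72, PGL(2,5) (6T14) of order 120, S_6 (6T16) of order 720; the others are excluded. The observed types are precisely the cycle types that occur in S_3 (6T2). Each of the other remaining candidates has further cycle types, and by the Chebotarev density theorem the matching factorization patterns would occur for a proportion of primes equal to their share of the group: C_6 (6T1) additionally contains elements of type 6 (2 of its 6 elements, about 33% of primes); D_6 (6T3) additionally contains elements of type 6, 2+2+1+1 (5 of its 12 elements, about 42% of primes); C_3 x S_3 (6T5) additionally contains elements of type 6, 3+1+1+1 (10 of its 18 elements, about 56% of primes); A_4 x C_2 (6T6) additionally contains elements of type 6, 2+2+1+1, 2+1+1+1+1 (14 of its 24 elements, about 58% of primes); S_4 (6T8) additionally contains elements of type 4+1+1, 2+2+1+1 (9 of its 24 elements, about 38% of primes); S_3 x S_3 (6T9) additionally contains elements of type 6, 3+1+1+1, 2+2+1+1 (25 of its 36 elements, about 69% of primes); S_4 x C_2 (6T11) additionally contains elements of type 6, 4+2, 4+1+1, 2+2+1+1, 2+1+1+1+1 (32 of its 48 elements, about 67% of primes); (S_3 x S_3) : C_2 (6T13) additionally contains elements of type 6, 4+2, 3+2+1, 3+1+1+1, 2+2+1+1, 2+1+1+1+1 (61 of its 72 elements, about 85% of primes); PGL(2,5) (6T14) additionally contains elements of type 6, 5+1, 4+1+1, 2+2+1+1 (89 of its 120 elements, about 74% of primes); S_6 (6T16) additionally contains elements of type 6, 5+1, 4+2, 4+1+1, 3+2+1, 3+1+1+1, 2+2+1+1, 2+1+1+1+1 (664 of its 720 elements, about 92% of primes). None of the 23 primes tested shows any such pattern (for each of these groups the chance of that is below 10^-4), which rules them out. Hence G = S_3 (6T2), of order 6.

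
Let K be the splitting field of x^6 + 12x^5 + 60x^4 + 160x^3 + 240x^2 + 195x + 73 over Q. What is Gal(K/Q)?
(S_3 x S_3) : C_2 (order 72)

The polynomial f is an irreducible sextic over Q, so G = Gal(f/Q) is one of the 16 transitive subgroups 6T1, ..., 6T16 of S_6. The discriminant of f is -9059283, which is not a perfect square, so G is not contained in A_6. The transitive groups of degree 6 not contained in A_6 are: C_6 (6T1, order 6), S_3 (6T2, order 6), D_6 (6T3, order 12), C_3 x S_3 (6T5, order 18), A_4 x C_2 (6T6, order 24), S_4 (6T8, order 24), S_3 x S_3 (6T9, order 36), S_4 x C_2 (6T11, order 48), (S_3 x S_3) : C_2 (6T13, order 72), PGL(2,5) (6T14, order 120), S_6 (6T16, order 720). By Dedekind's theorem, for a prime p not dividing disc(f) the degrees of the irreducible factors of f mod p form the cycle type of an element of G. Factoring f modulo the 28 such primes p <= 127 (skipping 3, 17, 43, which divide the discriminant), each new pattern first appears at: mod 2: f = (x^6 + x + 1), pattern 6; mod 7: f = (x + 1)(x^2 + 2)(x^3 + 4x^2 + 5x + 5), pattern 3+2+1; mod 11: f = (x^2 + 6x + 10)(x^4 + 6x^3 + 3x^2 + 5x + 4), pattern 4+2; mod 13: f = (x + 7)(x + 12)(x^2 + x + 4)(x^2 + 5x + 9), pattern 2+2+1+1; mod 61: f = (x + 4)(x + 6)(x + 12)(x + 23)(x^2 + 28x + 41), pattern 2+1+1+1+1; mod 97: f = (x + 12)(x + 14)(x + 51)(x^3 + 32x^2 + 79x + 72), pattern 3+1+1+1; mod 113: f = (x^2 + 8x + 22)(x^2 + 49x + 86)(x^2 + 68x + 91), pattern 2+2+2; mod 127: f = (x^3 + 45x^2 + 59x + 52)(x^3 + 94x^2 + 89x + 82), pattern 3+3. No other pattern occurs in this range, so the set of observed cycle types is {6, 3+2+1, 4+2, 2+2+1+1, 2+1+1+1+1, 3+1+1+1, 2+2+2, 3+3}. The candidates containing elements of all these cycle types are (S_3 x S_3) : C_2 (6T13) of order 72, S_6 (6T16) of order 720; the others are excluded. The observed types are precisely the cycle types that occur in (S_3 x S_3) : C_2 (6T13) (apart from the identity). Each of the other remaining candidates has further cycle types, and by the Chebotarev density theorem the matching factorization patterns would occur for a proportion of primes equal to their share of the group: S_6 (6T16) additionally contains elements of type 5+1, 4+1+1 (234 of its 720 elements, about 32% of primes). None of the 28 primes tested shows any such pattern (for each of these groups the chance of that is below 10^-4), which rules them out. Hence G = (S_3 x S_3) : C_2 (6T13), of order 72.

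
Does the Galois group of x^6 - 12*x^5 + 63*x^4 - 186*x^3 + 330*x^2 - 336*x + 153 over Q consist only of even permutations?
No

The polynomial is irreducible of degree 6 over Q. Its discriminant is -16003008, which is not a perfect square. A Galois group lies in the alternating group exactly when the discriminant is a square in Q, so the Galois group (PGL(2,5)) is not contained in A_6.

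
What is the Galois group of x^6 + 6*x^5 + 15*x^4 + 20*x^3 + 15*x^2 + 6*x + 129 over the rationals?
D_6 (also written D6)

The polynomial f is an irreducible sextic over Q, so G = Gal(f/Q) is one of the 16 transitive subgroups 6T1, ..., 6T16 of S_6. The discriminant of f is -1603087953297408, which is not a perfect square, so G is not contained in A_6. The transitive groups of degree 6 not contained in A_6 are: C_6 (6T1, order 6), S_3 (6T2, order 6), D_6 (6T3, order 12), C_3 x S_3 (6T5, order 18), A_4 x C_2 (6T6, order 24), S_4 (6T8, order 24), S_3 x S_3 (6T9, order 36), S_4 x C_2 (6T11, order 48), (S_3 x S_3) : C_2 (6T13, order 72), PGL(2,5) (6T14, order 120), S_6 (6T16, order 720). By Dedekind's theorem, for a prime p not dividing disc(f) the degrees of the irreducible factors of f mod p form the cycle type of an element of G. Factoring f modulo the 79 such primes p <= 419 (skipping 2, 3, which divide the discriminant), each new pattern first appears at: mod 5: f = (x^2 + x + 2)(x^2 + 2x + 3)(x^2 + 3x + 4), pattern 2+2+2; mod 7: f = (x^6 + 6x^5 + x^4 + 6x^3 + x^2 + 6x + 3), pattern 6; mod 11: f = (x + 5)(x + 8)(x^2 + 6x + 10)(x^2 + 9x + 2), pattern 2+2+1+1; mod 19: f = (x^3 + 3x^2 + 3x + 10)(x^3 + 3x^2 + 3x + 11), pattern 3+3; mod 43: f = (x)(x + 2)(x + 7)(x + 8)(x + 37)(x + 38), pattern 1+1+1+1+1+1. No other pattern occurs in this range, so the set of observed cycle types is {2+2+2, 6, 2+2+1+1, 3+3, 1+1+1+1+1+1}. The candidates containing elements of all these cycle types are D_6 (6T3) of order 12, A_4 x C_2 (6T6) of order 24, S_3 x S_3 (6T9) of order 36, S_4 x C_2 (6T11) of order 48, (S_3 x S_3) : C_2 (6T13) of order 72, PGL(2,5) (6T14) of order 120, S_6 (6T16) of order 720; the others are excluded. The observed types are precisely the cycle types that occur in D_6 (6T3). Each of the other remaining candidates has further cycle types, and by the Chebotarev density theorem the matching factorization patterns would occur for a proportion of primes equal to their share of the group: A_4 x C_2 (6T6) additionally contains elements of type 2+1+1+1+1 (3 of its 24 elements, about 12% of primes); S_3 x S_3 (6T9) additionally contains elements of type 3+1+1+1 (4 of its 36 elements, about 11% of primes); S_4 x C_2 (6T11) additionally contains elements of type 4+2, 4+1+1, 2+1+1+1+1 (15 of its 48 elements, about 31% of primes); (S_3 x S_3) : C_2 (6T13) additionally contains elements of type 4+2, 3+2+1, 3+1+1+1, 2+1+1+1+1 (40 of its 72 elements, about 56% of primes); PGL(2,5) (6T14) additionally contains elements of type 5+1, 4+1+1 (54 of its 120 elements, about 45% of primes); S_6 (6T16) additionally contains elements of type 5+1, 4+2, 4+1+1, 3+2+1, 3+1+1+1, 2+1+1+1+1 (499 of its 720 elements, about 69% of primes). None of the 79 primes tested shows any such pattern (for each of these groups the chance of that is below 10^-4), which rules them out. Hence G = D_6 (6T3), of order 12.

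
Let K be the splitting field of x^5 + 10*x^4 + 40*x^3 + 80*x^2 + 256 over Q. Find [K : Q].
10

The degree of the splitting field over Q equals the order of the Galois group, so first determine the group. The polynomial f is an irreducible quintic over Q, so G = Gal(f/Q) is a transitive subgroup of S_5: one of C_5 (5T1, order 5), D_5 (5T2, order 10), F_20 (5T3, order 20), A_5 (5T4, order 60) or S_5 (5T5, order 120). The discriminant of f is 67108864000000 = 8192000^2, a perfect square, so G is contained in A_5. The transitive groups of degree 5 contained in A_5 are: C_5 (5T1, order 5), D_5 (5T2, order 10), A_5 (5T4, order 60). By Dedekind's theorem, for a prime p not dividing disc(f) the degrees of the irreducible factors of f mod p form the cycle type of an element of G. Factoring f modulo the 23 such primes p <= 97 (skipping 2, 5, which divide the discriminant), each new pattern first appears at: mod 3: f = (x + 2)(x^2 + 1)(x^2 + 2x + 2), pattern 2+2+1; mod 7: f = (x^5 + 3x^4 + 5x^3 + 3x^2 + 4), pattern 5. No other pattern occurs in this range, so the set of observed cycle types is {2+2+1, 5}. The candidates containing elements of all these cycle types are D_5 (5T2) of order 10, A_5 (5T4) of order 60; the others are excluded. The observed types are precisely the cycle types that occur in D_5 (5T2) (apart from the identity). Each of the other remaining candidates has further cycle types, and by the Chebotarev density theorem the matching factorization patterns would occur for a proportion of primes equal to their share of the group: A_5 (5T4) additionally contains elements of type 3+1+1 (20 of its 60 elements, about 33% of primes). None of the 23 primes tested shows any such pattern (for each of these groups the chance of that is below 10^-4), which rules them out. Hence G = D_5 (5T2), of order 10. The Galois group D_5 (5T2) has order 10, so the splitting field has degree 10 over Q.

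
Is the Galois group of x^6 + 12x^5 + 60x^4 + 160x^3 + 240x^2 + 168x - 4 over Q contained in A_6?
Yes

The polynomial is irreducible of degree 6 over Q. Its discriminant is 746496000000 = 864000^2, a perfect square. A Galois group lies in the alternating group exactly when the discriminant is a square in Q, so the Galois group (A_6) is contained in A_6.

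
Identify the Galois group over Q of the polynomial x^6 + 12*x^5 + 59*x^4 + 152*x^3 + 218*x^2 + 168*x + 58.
S_4, S_4(6c), the S_4-action on 6 points not in A_6

The polynomial f is an irreducible sextic over Q, so G = Gal(f/Q) is one of the 16 transitive subgroups 6T1, ..., 6T16 of S_6. The discriminant of f is -5120000, which is not a perfect square, so G is not contained in A_6. The transitive groups of degree 6 not contained in A_6 are: C_6 (6T1, order 6), S_3 (6T2, order 6), D_6 (6T3, order 12), C_3 x S_3 (6T5, order 18), A_4 x C_2 (6T6, order 24), S_4 (6T8, order 24), S_3 x S_3 (6T9, order 36), S_4 x C_2 (6T11, order 48), (S_3 x S_3) : C_2 (6T13, order 72), PGL(2,5) (6T14, order 120), S_6 (6T16, order 720). By Dedekind's theorem, for a prime p not dividing disc(f) the degrees of the irreducible factors of f mod p form the cycle type of an element of G. Factoring f modulo the 22 such primes p <= 89 (skipping 2, 5, which divide the discriminant), each new pattern first appears at: mod 3: f = (x^3 + x^2 + x + 2)(x^3 + 2x^2 + 2x + 2), pattern 3+3; mod 7: f = (x^2 + 3x + 1)(x^2 + 4x + 6)(x^2 + 5x + 5), pattern 2+2+2; mod 13: f = (x + 6)(x + 11)(x^4 + 8x^3 + x + 6), pattern 4+1+1; mod 43: f = (x + 14)(x + 33)(x^2 + 4x + 8)(x^2 + 4x + 14), pattern 2+2+1+1. No other pattern occurs in this range, so the set of observed cycle types is {3+3, 2+2+2, 4+1+1, 2+2+1+1}. The candidates containing elements of all these cycle types are S_4 (6T8) of order 24, S_4 x C_2 (6T11) of order 48, PGL(2,5) (6T14) of order 120, S_6 (6T16) of order 720; the others are excluded. The observed types are precisely the cycle types that occur in S_4 (6T8) (apart from the identity). Each of the other remaining candidates has further cycle types, and by the Chebotarev density theorem the matching factorization patterns would occur for a proportion of primes equal to their share of the group: S_4 x C_2 (6T11) additionally contains elements of type 6, 4+2, 2+1+1+1+1 (17 of its 48 elements, about 35% of primes); PGL(2,5) (6T14) additionally contains elements of type 6, 5+1 (44 of its 120 elements, about 37% of primes); S_6 (6T16) additionally contains elements of type 6, 5+1, 4+2, 3+2+1, 3+1+1+1, 2+1+1+1+1 (529 of its 720 elements, about 73% of primes). None of the 22 primes tested shows any such pattern (for each of these groups the chance of that is below 10^-4), which rules them out. Hence G = S_4 (6T8), of order 24.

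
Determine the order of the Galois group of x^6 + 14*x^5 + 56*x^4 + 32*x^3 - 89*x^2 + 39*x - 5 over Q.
The degree of the splitting field over Q equals the order of the Galois group, so first determine the group. The polynomial f is an irreducible sextic over Q, so G = Gal(f/Q) is one of the 16 transitive subgroups 6T1, ..., 6T16 of S_6. The discriminant of f is 30991489 = 5567^2, a perfect square, so G is contained in A_6. The transitive groups of degree 6 contained in A_6 are: A_4 (6T4, order 12), S_4 (6T7, order 24), (C_3 x C_3) : C_4 (6T10, order 36), PSL(2,5) (6T12, order 60), A_6 (6T15, order 360). By Dedekind's theorem, for a prime p not dividing disc(f) the degrees of the irreducible factors of f mod p form the cycle type of an element of G. Factoring f modulo the 21 such primes p <= 79 (skipping 19, which divides the discriminant), each new pattern first appears at: mod 2: f = (x + 1)(x^5 + x^4 + x^3 + x^2 + 1), pattern 5+1; mod 7: f = (x^3 + 2x^2 + 1)(x^3 + 5x^2 + 4x + 2), pattern 3+3; mod 61: f = (x + 1)(x + 2)(x^2 + 34x + 39)(x^2 + 38x + 32), pattern 2+2+1+1. No other pattern occurs in this range, so the set of observed cycle types is {5+1, 3+3, 2+2+1+1}. The candidates containing elements of all these cycle types are PSL(2,5) (6T12) of order 60, A_6 (6T15) of order 360; the others are excluded. The observed types are precisely the cycle types that occur in PSL(2,5) (6T12) (apart from the identity). Each of the other remaining candidates has further cycle types, and by the Chebotarev density theorem the matching factorization patterns would occur for a proportion of primes equal to their share of the group: A_6 (6T15) additionally contains elements of type 4+2, 3+1+1+1 (130 of its 360 elements, about 36% of primes). None of the 21 primes tested shows any such pattern (for each of these groups the chance of that is below 10^-4), which rules them out. Hence G = PSL(2,5) (6T12), of order 60. The Galois group PSL(2,5) (6T12) has order 60, so the splitting field has degree 60 over Q.

60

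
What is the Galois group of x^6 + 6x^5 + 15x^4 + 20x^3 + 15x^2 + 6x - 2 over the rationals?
D_6

The polynomial f is an irreducible sextic over Q, so G = Gal(f/Q) is one of the 16 transitive subgroups 6T1, ..., 6T16 of S_6. The discriminant of f is 11337408, which is not a perfect square, so G is not contained in A_6. The transitive groups of degree 6 not contained in A_6 are: C_6 (6T1, order 6), S_3 (6T2, order 6), D_6 (6T3, order 12), C_3 x S_3 (6T5, order 18), A_4 x C_2 (6T6, order 24), S_4 (6T8, order 24), S_3 x S_3 (6T9, order 36), S_4 x C_2 (6T11, order 48), (S_3 x S_3) : C_2 (6T13, order 72), PGL(2,5) (6T14, order 120), S_6 (6T16, order 720). By Dedekind's theorem, for a prime p not dividing disc(f) the degrees of the irreducible factors of f mod p form the cycle type of an element of G. Factoring f modulo the 79 such primes p <= 419 (skipping 2, 3, which divide the discriminant), each new pattern first appears at: mod 5: f = (x^2 + 2)(x^2 + 2x + 4)(x^2 + 4x + 1), pattern 2+2+2; mod 7: f = (x^6 + 6x^5 + x^4 + 6x^3 + x^2 + 6x + 5), pattern 6; mod 11: f = (x + 4)(x + 9)(x^2 + 5x + 2)(x^2 + 10x + 7), pattern 2+2+1+1; mod 13: f = (x^3 + 3x^2 + 3x + 5)(x^3 + 3x^2 + 3x + 10), pattern 3+3; mod 61: f = (x + 3)(x + 27)(x + 29)(x + 34)(x + 36)(x + 60), pattern 1+1+1+1+1+1. No other pattern occurs in this range, so the set of observed cycle types is {2+2+2, 6, 2+2+1+1, 3+3, 1+1+1+1+1+1}. The candidates containing elements of all these cycle types are D_6 (6T3) of order 12, A_4 x C_2 (6T6) of order 24, S_3 x S_3 (6T9) of order 36, S_4 x C_2 (6T11) of order 48, (S_3 x S_3) : C_2 (6T13) of order 72, PGL(2,5) (6T14) of order 120, S_6 (6T16) of order 720; the others are excluded. The observed types are precisely the cycle types that occur in D_6 (6T3). Each of the other remaining candidates has further cycle types, and by the Chebotarev density theorem the matching factorization patterns would occur for a proportion of primes equal to their share of the group: A_4 x C_2 (6T6) additionally contains elements of type 2+1+1+1+1 (3 of its 24 elements, about 12% of primes); S_3 x S_3 (6T9) additionally contains elements of type 3+1+1+1 (4 of its 36 elements, about 11% of primes); S_4 x C_2 (6T11) additionally contains elements of type 4+2, 4+1+1, 2+1+1+1+1 (15 of its 48 elements, about 31% of primes); (S_3 x S_3) : C_2 (6T13) additionally contains elements of type 4+2, 3+2+1, 3+1+1+1, 2+1+1+1+1 (40 of its 72 elements, about 56% of primes); PGL(2,5) (6T14) additionally contains elements of type 5+1, 4+1+1 (54 of its 120 elements, about 45% of primes); S_6 (6T16) additionally contains elements of type 5+1, 4+2, 4+1+1, 3+2+1, 3+1+1+1, 2+1+1+1+1 (499 of its 720 elements, about 69% of primes). None of the 79 primes tested shows any such pattern (for each of these groups the chance of that is below 10^-4), which rules them out. Hence G = D_6 (6T3), of order 12.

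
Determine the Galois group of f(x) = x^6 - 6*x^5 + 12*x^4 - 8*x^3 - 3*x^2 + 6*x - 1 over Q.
A_4 x C_2 (order 24)

The polynomial f is an irreducible sextic over Q, so G = Gal(f/Q) is one of the 16 transitive subgroups 6T1, ..., 6T16 of S_6. The discriminant of f is -419904, which is not a perfect square, so G is not contained in A_6. The transitive groups of degree 6 not contained in A_6 are: C_6 (6T1, order 6), S_3 (6T2, order 6), D_6 (6T3, order 12), C_3 x S_3 (6T5, order 18), A_4 x C_2 (6T6, order 24), S_4 (6T8, order 24), S_3 x S_3 (6T9, order 36), S_4 x C_2 (6T11, order 48), (S_3 x S_3) : C_2 (6T13, order 72), PGL(2,5) (6T14, order 120), S_6 (6T16, order 720). By Dedekind's theorem, for a prime p not dividing disc(f) the degrees of the irreducible factors of f mod p form the cycle type of an element of G. Factoring f modulo the 33 such primes p <= 149 (skipping 2, 3, which divide the discriminant), each new pattern first appears at: mod 5: f = (x^3 + x^2 + 4x + 1)(x^3 + 3x^2 + 4), pattern 3+3; mod 7: f = (x^6 + x^5 + 5x^4 + 6x^3 + 4x^2 + 6x + 6), pattern 6; mod 17: f = (x + 1)(x + 14)(x^2 + 15x + 7)(x^2 + 15x + 13), pattern 2+2+1+1; mod 19: f = (x + 5)(x + 6)(x + 11)(x + 12)(x^2 + 17x + 7), pattern 2+1+1+1+1; mod 71: f = (x^2 + 69x + 41)(x^2 + 69x + 46)(x^2 + 69x + 55), pattern 2+2+2. No other pattern occurs in this range, so the set of observed cycle types is {3+3, 6, 2+2+1+1, 2+1+1+1+1, 2+2+2}. The candidates containing elements of all these cycle types are A_4 x C_2 (6T6) of order 24, S_4 x C_2 (6T11) of order 48, (S_3 x S_3) : C_2 (6T13) of order 72, S_6 (6T16) of order 720; the others are excluded. The observed types are precisely the cycle types that occur in A_4 x C_2 (6T6) (apart from the identity). Each of the other remaining candidates has further cycle types, and by the Chebotarev density theorem the matching factorization patterns would occur for a proportion of primes equal to their share of the group: S_4 x C_2 (6T11) additionally contains elements of type 4+2, 4+1+1 (12 of its 48 elements, about 25% of primes); (S_3 x S_3) : C_2 (6T13) additionally contains elements of type 4+2, 3+2+1, 3+1+1+1 (34 of its 72 elements, about 47% of primes); S_6 (6T16) additionally contains elements of type 5+1, 4+2, 4+1+1, 3+2+1, 3+1+1+1 (484 of its 720 elements, about 67% of primes). None of the 33 primes tested shows any such pattern (for each of these groups the chance of that is below 10^-4), which rules them out. Hence G = A_4 x C_2 (6T6), of order 24.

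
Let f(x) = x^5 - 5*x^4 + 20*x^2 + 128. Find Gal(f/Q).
The polynomial f is an irreducible quintic over Q, so G = Gal(f/Q) is a transitive subgroup of S_5: one of C_5 (5T1, order 5), D_5 (5T2, order 10), F_20 (5T3, order 20), A_5 (5T4, order 60) or S_5 (5T5, order 120). The discriminant of f is 1327104000000 = 1152000^2, a perfect square, so G is contained in A_5. The transitive groups of degree 5 contained in A_5 are: C_5 (5T1, order 5), D_5 (5T2, order 10), A_5 (5T4, order 60). By Dedekind's theorem, for a prime p not dividing disc(f) the degrees of the irreducible factors of f mod p form the cycle type of an element of G. Factoring f modulo the 23 such primes p <= 101 (skipping 2, 3, 5, which divide the discriminant), each new pattern first appears at: mod 7: f = (x^5 + 2x^4 + 6x^2 + 2), pattern 5; mod 17: f = (x + 3)(x^2 + 12x + 5)(x^2 + 14x + 4), pattern 2+2+1. No other pattern occurs in this range, so the set of observed cycle types is {5, 2+2+1}. The candidates containing elements of all these cycle types are D_5 (5T2) of order 10, A_5 (5T4) of order 60; the others are excluded. The observed types are precisely the cycle types that occur in D_5 (5T2) (apart from the identity). Each of the other remaining candidates has further cycle types, and by the Chebotarev density theorem the matching factorization patterns would occur for a proportion of primes equal to their share of the group: A_5 (5T4) additionally contains elements of type 3+1+1 (20 of its 60 elements, about 33% of primes). None of the 23 primes tested shows any such pattern (for each of these groups the chance of that is below 10^-4), which rules them out. Hence G = D_5 (5T2), of order 10.

D_5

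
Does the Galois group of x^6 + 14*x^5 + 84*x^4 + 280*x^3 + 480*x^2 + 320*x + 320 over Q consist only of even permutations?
Yes

The polynomial is irreducible of degree 6 over Q. Its discriminant is 564385546240000 = 23756800^2, a perfect square. A Galois group lies in the alternating group exactly when the discriminant is a square in Q, so the Galois group ((C_3 x C_3) : C_4) is contained in A_6.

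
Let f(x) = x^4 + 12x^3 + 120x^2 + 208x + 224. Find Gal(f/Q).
S_4

The polynomial is an irreducible quartic over Q and its discriminant is 103424000000, which is not a perfect square, so the Galois group is not contained in A_4. The resolvent cubic y^3 - 120*y^2 + 1600*y + 32000 is irreducible over Q. An irreducible resolvent with non-square discriminant gives S_4.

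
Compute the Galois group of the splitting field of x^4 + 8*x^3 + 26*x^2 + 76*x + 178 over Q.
The polynomial is an irreducible quartic over Q and its discriminant is 122943744 = 11088^2, a perfect square, so the Galois group is contained in A_4. The resolvent cubic y^3 - 26*y^2 - 104*y + 1344 splits completely over Q, which gives the Klein four-group V_4.

V_4, the Klein four-group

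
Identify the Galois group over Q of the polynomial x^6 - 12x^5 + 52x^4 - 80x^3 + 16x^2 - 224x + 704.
S_6

The polynomial f is an irreducible sextic over Q, so G = Gal(f/Q) is one of the 16 transitive subgroups 6T1, ..., 6T16 of S_6. The discriminant of f is -5655667696205824, which is not a perfect square, so G is not contained in A_6. The transitive groups of degree 6 not contained in A_6 are: C_6 (6T1, order 6), S_3 (6T2, order 6), D_6 (6T3, order 12), C_3 x S_3 (6T5, order 18), A_4 x C_2 (6T6, order 24), S_4 (6T8, order 24), S_3 x S_3 (6T9, order 36), S_4 x C_2 (6T11, order 48), (S_3 x S_3) : C_2 (6T13, order 72), PGL(2,5) (6T14, order 120), S_6 (6T16, order 720). By Dedekind's theorem, for a prime p not dividing disc(f) the degrees of the irreducible factors of f mod p form the cycle type of an element of G. Factoring f modulo the 3 such primes p <= 7 (skipping 2, which divides the discriminant), each new pattern first appears at: mod 3: f = (x + 1)(x^2 + x + 2)(x^3 + x^2 + 2x + 1), pattern 3+2+1; mod 5: f = (x^3 + 3x + 3)(x^3 + 3x^2 + 4x + 3), pattern 3+3; mod 7: f = (x + 2)(x^5 + 3x^3 + 5x^2 + 6x + 2), pattern 5+1. No other pattern occurs in this range, so the set of observed cycle types is {3+2+1, 3+3, 5+1}. Among the candidates above, the only group containing elements of all these cycle types is S_6 (6T16); every other candidate lacks at least one of them. Hence G = S_6 (6T16), of order 720.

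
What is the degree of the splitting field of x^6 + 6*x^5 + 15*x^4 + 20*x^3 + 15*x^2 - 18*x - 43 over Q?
360

The degree of the splitting field over Q equals the order of the Galois group, so first determine the group. The polynomial f is an irreducible sextic over Q, so G = Gal(f/Q) is one of the 16 transitive subgroups 6T1, ..., 6T16 of S_6. The discriminant of f is 746496000000 = 864000^2, a perfect square, so G is contained in A_6. The transitive groups of degree 6 contained in A_6 are: A_4 (6T4, order 12), S_4 (6T7, order 24), (C_3 x C_3) : C_4 (6T10, order 36), PSL(2,5) (6T12, order 60), A_6 (6T15, order 360). By Dedekind's theorem, for a prime p not dividing disc(f) the degrees of the irreducible factors of f mod p form the cycle type of an element of G. Factoring f modulo the 6 such primes p <= 23 (skipping 2, 3, 5, which divide the discriminant), each new pattern first appears at: mod 7: f = (x + 5)(x^5 + x^4 + 3x^3 + 5x^2 + 4x + 4), pattern 5+1; mod 23: f = (x + 3)(x + 12)(x + 17)(x^3 + 20x^2 + 4x + 15), pattern 3+1+1+1. No other pattern occurs in this range, so the set of observed cycle types is {5+1, 3+1+1+1}. Among the candidates above, the only group containing elements of all these cycle types is A_6 (6T15) — each of A_4 (6T4), S_4 (6T7), (C_3 x C_3) : C_4 (6T10), PSL(2,5) (6T12) lacks at least one of them. Hence G = A_6 (6T15), of order 360. The Galois group A_6 (6T15) has order 360, so the splitting field has degree 360 over Q.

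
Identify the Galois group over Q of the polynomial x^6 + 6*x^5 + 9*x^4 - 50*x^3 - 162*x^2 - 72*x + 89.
The polynomial f is an irreducible sextic over Q, so G = Gal(f/Q) is one of the 16 transitive subgroups 6T1, ..., 6T16 of S_6. The discriminant of f is -153891765817344, which is not a perfect square, so G is not contained in A_6. The transitive groups of degree 6 not contained in A_6 are: C_6 (6T1, order 6), S_3 (6T2, order 6), D_6 (6T3, order 12), C_3 x S_3 (6T5, order 18), A_4 x C_2 (6T6, order 24), S_4 (6T8, order 24), S_3 x S_3 (6T9, order 36), S_4 x C_2 (6T11, order 48), (S_3 x S_3) : C_2 (6T13, order 72), PGL(2,5) (6T14, order 120), S_6 (6T16, order 720). By Dedekind's theorem, for a prime p not dividing disc(f) the degrees of the irreducible factors of f mod p form the cycle type of an element of G. Factoring f modulo the 33 such primes p <= 149 (skipping 2, 3, which divide the discriminant), each new pattern first appears at: mod 5: f = (x^3 + 2x^2 + x + 3)(x^3 + 4x^2 + 3), pattern 3+3; mod 7: f = (x^6 + 6x^5 + 2x^4 + 6x^3 + 6x^2 + 5x + 5), pattern 6; mod 17: f = (x + 4)(x + 6)(x^2 + 5x + 8)(x^2 + 8x + 11), pattern 2+2+1+1; mod 19: f = (x + 5)(x + 10)(x + 16)(x + 17)(x^2 + 15x + 11), pattern 2+1+1+1+1; mod 71: f = (x^2 + 34x + 69)(x^2 + 52x + 66)(x^2 + 62x + 16), pattern 2+2+2. No other pattern occurs in this range, so the set of observed cycle types is {3+3, 6, 2+2+1+1, 2+1+1+1+1, 2+2+2}. The candidates containing elements of all these cycle types are A_4 x C_2 (6T6) of order 24, S_4 x C_2 (6T11) of order 48, (S_3 x S_3) : C_2 (6T13) of order 72, S_6 (6T16) of order 720; the others are excluded. The observed types are precisely the cycle types that occur in A_4 x C_2 (6T6) (apart from the identity). Each of the other remaining candidates has further cycle types, and by the Chebotarev density theorem the matching factorization patterns would occur for a proportion of primes equal to their share of the group: S_4 x C_2 (6T11) additionally contains elements of type 4+2, 4+1+1 (12 of its 48 elements, about 25% of primes); (S_3 x S_3) : C_2 (6T13) additionally contains elements of type 4+2, 3+2+1, 3+1+1+1 (34 of its 72 elements, about 47% of primes); S_6 (6T16) additionally contains elements of type 5+1, 4+2, 4+1+1, 3+2+1, 3+1+1+1 (484 of its 720 elements, about 67% of primes). None of the 33 primes tested shows any such pattern (for each of these groups the chance of that is below 10^-4), which rules them out. Hence G = A_4 x C_2 (6T6), of order 24.

A_4 x C_2 (also written A4xC2)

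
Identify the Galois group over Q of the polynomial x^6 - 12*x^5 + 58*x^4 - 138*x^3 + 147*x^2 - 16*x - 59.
S_4 (order 24)

The polynomial f is an irreducible sextic over Q, so G = Gal(f/Q) is one of the 16 transitive subgroups 6T1, ..., 6T16 of S_6. The discriminant of f is 95101504 = 9752^2, a perfect square, so G is contained in A_6. The transitive groups of degree 6 contained in A_6 are: A_4 (6T4, order 12), S_4 (6T7, order 24), (C_3 x C_3) : C_4 (6T10, order 36), PSL(2,5) (6T12, order 60), A_6 (6T15, order 360). By Dedekind's theorem, for a prime p not dividing disc(f) the degrees of the irreducible factors of f mod p form the cycle type of an element of G. Factoring f modulo the 79 such primes p <= 421 (skipping 2, 23, 53, which divide the discriminant), each new pattern first appears at: mod 3: f = (x^3 + x^2 + 2x + 1)(x^3 + 2x^2 + 1), pattern 3+3; mod 5: f = (x^2 + 3)(x^4 + 3x^3 + 3x + 2), pattern 4+2; mod 19: f = (x + 9)(x + 18)(x^2 + 6)(x^2 + 18x + 12), pattern 2+2+1+1; mod 223: f = (x + 15)(x + 47)(x + 68)(x + 139)(x + 182)(x + 206), pattern 1+1+1+1+1+1. No other pattern occurs in this range, so the set of observed cycle types is {3+3, 4+2, 2+2+1+1, 1+1+1+1+1+1}. The candidates containing elements of all these cycle types are S_4 (6T7) of order 24, (C_3 x C_3) : C_4 (6T10) of order 36, A_6 (6T15) of order 360; the others are excluded. The observed types are precisely the cycle types that occur in S_4 (6T7). Each of the other remaining candidates has further cycle types, and by the Chebotarev density theorem the matching factorization patterns would occur for a proportion of primes equal to their share of the group: (C_3 x C_3) : C_4 (6T10) additionally contains elements of type 3+1+1+1 (4 of its 36 elements, about 11% of primes); A_6 (6T15) additionally contains elements of type 5+1, 3+1+1+1 (184 of its 360 elements, about 51% of primes). None of the 79 primes tested shows any such pattern (for each of these groups the chance of that is below 10^-4), which rules them out. Hence G = S_4 (6T7), of order 24.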